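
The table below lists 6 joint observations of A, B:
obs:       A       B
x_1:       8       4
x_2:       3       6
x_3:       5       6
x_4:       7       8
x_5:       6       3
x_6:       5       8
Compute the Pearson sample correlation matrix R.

Step 1 — column means:
  mean(A) = (8 + 3 + 5 + 7 + 6 + 5) / 6 = 34/6 = 5.6667
  mean(B) = (4 + 6 + 6 + 8 + 3 + 8) / 6 = 35/6 = 5.8333

Step 2 — sample variances and covariances s[i,j] = (1/(n-1)) · Σ_k (x_{k,i} - mean_i) · (x_{k,j} - mean_j), with n-1 = 5:
  s[A,A] = ((2.3333)·(2.3333) + (-2.6667)·(-2.6667) + (-0.6667)·(-0.6667) + (1.3333)·(1.3333) + (0.3333)·(0.3333) + (-0.6667)·(-0.6667)) / 5 = 15.3333/5 = 3.0667
  s[A,B] = ((2.3333)·(-1.8333) + (-2.6667)·(0.1667) + (-0.6667)·(0.1667) + (1.3333)·(2.1667) + (0.3333)·(-2.8333) + (-0.6667)·(2.1667)) / 5 = -4.3333/5 = -0.8667
  s[B,B] = ((-1.8333)·(-1.8333) + (0.1667)·(0.1667) + (0.1667)·(0.1667) + (2.1667)·(2.1667) + (-2.8333)·(-2.8333) + (2.1667)·(2.1667)) / 5 = 20.8333/5 = 4.1667
  Sample standard deviations s_i = √(s[i,i]):
  s(A) = √(3.0667) = 1.7512
  s(B) = √(4.1667) = 2.0412

Step 3 — r_{ij} = s_{ij} / (s_i · s_j):
  r[A,A] = 1 (diagonal).
  r[A,B] = -0.8667 / (1.7512 · 2.0412) = -0.8667 / 3.5746 = -0.2425
  r[B,B] = 1 (diagonal).

R is symmetric with unit diagonal. Assembling:

R = [[1, -0.2425],
 [-0.2425, 1]]


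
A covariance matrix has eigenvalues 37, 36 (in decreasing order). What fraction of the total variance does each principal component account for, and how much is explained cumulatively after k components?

Step 1 — total variance = trace(Sigma) = Σ λ_i = 37 + 36 = 73.

Step 2 — fraction explained by component i = λ_i / Σ λ:
  PC1: 37/73 = 0.5068
  PC2: 36/73 = 0.4932

Step 3 — cumulative fraction after k components = (λ_1 + ... + λ_k) / Σ λ:
  k = 1: 37/73 = 0.5068
  k = 2: (37 + 36)/73 = 73/73 = 1

Summary (fraction, with percent):

explained: PC1 0.5068 (50.68%), PC2 0.4932 (49.32%);  cumulative: 0.5068, 1


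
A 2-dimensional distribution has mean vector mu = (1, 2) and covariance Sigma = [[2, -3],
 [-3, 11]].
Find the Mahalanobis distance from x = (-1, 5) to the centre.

Step 1 — centre the observation: (x - mu) = (-2, 3).

Step 2 — invert Sigma. det(Sigma) = 2·11 - (-3)² = 13.
  Sigma^{-1} = (1/det) · [[d, -b], [-b, a]] = [[0.8462, 0.2308],
 [0.2308, 0.1538]].

Step 3 — form the quadratic (x - mu)^T · Sigma^{-1} · (x - mu):
  Sigma^{-1} · (x - mu) = (-1, 0).
  (x - mu)^T · [Sigma^{-1} · (x - mu)] = (-2)·(-1) + (3)·(0) = 2.

Step 4 — take square root: d = √(2) ≈ 1.4142.

d(x, mu) = √(2) ≈ 1.4142


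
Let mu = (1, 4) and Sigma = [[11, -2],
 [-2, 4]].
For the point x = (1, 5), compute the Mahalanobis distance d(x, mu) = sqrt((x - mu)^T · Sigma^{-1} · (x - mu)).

Step 1 — centre the observation: (x - mu) = (0, 1).

Step 2 — invert Sigma. det(Sigma) = 11·4 - (-2)² = 40.
  Sigma^{-1} = (1/det) · [[d, -b], [-b, a]] = [[0.1, 0.05],
 [0.05, 0.275]].

Step 3 — form the quadratic (x - mu)^T · Sigma^{-1} · (x - mu):
  Sigma^{-1} · (x - mu) = (0.05, 0.275).
  (x - mu)^T · [Sigma^{-1} · (x - mu)] = (0)·(0.05) + (1)·(0.275) = 0.275.

Step 4 — take square root: d = √(0.275) ≈ 0.5244.

d(x, mu) = √(0.275) ≈ 0.5244


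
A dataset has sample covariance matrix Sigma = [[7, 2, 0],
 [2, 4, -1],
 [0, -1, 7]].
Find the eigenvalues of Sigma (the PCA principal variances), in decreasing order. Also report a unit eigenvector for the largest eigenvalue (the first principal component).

Step 1 — characteristic polynomial p(λ) = det(λI - Sigma) = λ³ - tr·λ² + c_1·λ - det, where tr = trace, c_1 = sum of the principal 2×2 minors, det = det(Sigma):
  tr = 7 + 4 + 7 = 18,
  c_1 = (7·4 - (2)²) + (7·7 - (0)²) + (4·7 - (-1)²) = 24 + 49 + 27 = 100,
  det = 7·(4·7 - (-1)²) - (2)·((2)·7 - (-1)·(0)) + (0)·((2)·(-1) - 4·(0)) = 7·(27) - (2)·(14) + (0)·(-2) = 161.
  So p(λ) = λ³ - 18λ² + 100λ - 161.
Step 2 — look for an integer root (rational root theorem: any rational root is an integer divisor of 161). Testing λ = 7:
  p(7) = 343 - 882 + 700 - 161 = 0  ✓
  Dividing out (λ - 7): p(λ) = (λ - 7)(λ² - 11λ + 23).
Step 3 — remaining eigenvalues from the quadratic λ² - 11λ + 23 = 0:
  Δ = 11² - 4·23 = 121 - 92 = 29,  λ = (11 ± √29)/2 = (11 ± 5.3852)/2 ≈ 8.1926 or 2.8074.
  Sorted: λ_1 = 8.1926,  λ_2 = 7,  λ_3 = 2.8074  (check: sum = 18 = tr ✓).

Step 4 — unit eigenvector for λ_1 ≈ 8.1926: v spans the null space of (Sigma - λ_1 I), whose rows are
  r_1 = (-1.1926, 2, 0),  r_2 = (2, -4.1926, -1),  r_3 = (0, -1, -1.1926).
  v is orthogonal to every row, so take v ∝ r_1 × r_2 = ((2)·(-1) - (0)·(-4.1926), (0)·(2) - (-1.1926)·(-1), (-1.1926)·(-4.1926) - (2)·(2)) ≈ (-2, -1.1926, 1).
  Rescale (multiply by -1 so the first nonzero entry is positive): u = (2, 1.1926, -1).
  ||u|| = √((2)² + (1.1926)² + (-1)²) = √(6.4223) ≈ 2.5342,  v_1 = u/||u|| ≈ (0.7892, 0.4706, -0.3946) (||v_1|| = 1).

λ_1 = 8.1926,  λ_2 = 7,  λ_3 = 2.8074;  v_1 ≈ (0.7892, 0.4706, -0.3946)


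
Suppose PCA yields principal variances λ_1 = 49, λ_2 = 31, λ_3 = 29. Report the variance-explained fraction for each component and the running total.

Step 1 — total variance = trace(Sigma) = Σ λ_i = 49 + 31 + 29 = 109.

Step 2 — fraction explained by component i = λ_i / Σ λ:
  PC1: 49/109 = 0.4495
  PC2: 31/109 = 0.2844
  PC3: 29/109 = 0.2661

Step 3 — cumulative fraction after k components = (λ_1 + ... + λ_k) / Σ λ:
  k = 1: 49/109 = 0.4495
  k = 2: (49 + 31)/109 = 80/109 = 0.7339
  k = 3: (49 + 31 + 29)/109 = 109/109 = 1

Summary (fraction, with percent):

explained: PC1 0.4495 (44.95%), PC2 0.2844 (28.44%), PC3 0.2661 (26.61%);  cumulative: 0.4495, 0.7339, 1


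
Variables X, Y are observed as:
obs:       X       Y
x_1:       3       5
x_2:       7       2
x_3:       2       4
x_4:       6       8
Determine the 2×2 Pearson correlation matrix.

Step 1 — column means:
  mean(X) = (3 + 7 + 2 + 6) / 4 = 18/4 = 4.5
  mean(Y) = (5 + 2 + 4 + 8) / 4 = 19/4 = 4.75

Step 2 — sample variances and covariances s[i,j] = (1/(n-1)) · Σ_k (x_{k,i} - mean_i) · (x_{k,j} - mean_j), with n-1 = 3:
  s[X,X] = ((-1.5)·(-1.5) + (2.5)·(2.5) + (-2.5)·(-2.5) + (1.5)·(1.5)) / 3 = 17/3 = 5.6667
  s[X,Y] = ((-1.5)·(0.25) + (2.5)·(-2.75) + (-2.5)·(-0.75) + (1.5)·(3.25)) / 3 = -0.5/3 = -0.1667
  s[Y,Y] = ((0.25)·(0.25) + (-2.75)·(-2.75) + (-0.75)·(-0.75) + (3.25)·(3.25)) / 3 = 18.75/3 = 6.25
  Sample standard deviations s_i = √(s[i,i]):
  s(X) = √(5.6667) = 2.3805
  s(Y) = √(6.25) = 2.5

Step 3 — r_{ij} = s_{ij} / (s_i · s_j):
  r[X,X] = 1 (diagonal).
  r[X,Y] = -0.1667 / (2.3805 · 2.5) = -0.1667 / 5.9512 = -0.028
  r[Y,Y] = 1 (diagonal).

R is symmetric with unit diagonal. Assembling:

R = [[1, -0.028],
 [-0.028, 1]]


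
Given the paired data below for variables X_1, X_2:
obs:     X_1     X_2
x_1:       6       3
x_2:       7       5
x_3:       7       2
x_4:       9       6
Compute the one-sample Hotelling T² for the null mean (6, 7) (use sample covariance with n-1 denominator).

Step 1 — sample mean vector:
  mean(X_1) = (6 + 7 + 7 + 9) / 4 = 29/4 = 7.25
  mean(X_2) = (3 + 5 + 2 + 6) / 4 = 16/4 = 4
  x̄ = (7.25, 4),  deviation x̄ - mu_0 = (7.25, 4) - (6, 7) = (1.25, -3).

Step 2 — sample covariance matrix, S[i,j] = (1/(n-1)) · Σ_k (x_{k,i} - mean_i) · (x_{k,j} - mean_j), divisor n-1 = 3:
  S[X_1,X_1] = ((-1.25)·(-1.25) + (-0.25)·(-0.25) + (-0.25)·(-0.25) + (1.75)·(1.75)) / 3 = 4.75/3 = 1.5833
  S[X_1,X_2] = ((-1.25)·(-1) + (-0.25)·(1) + (-0.25)·(-2) + (1.75)·(2)) / 3 = 5/3 = 1.6667
  S[X_2,X_2] = ((-1)·(-1) + (1)·(1) + (-2)·(-2) + (2)·(2)) / 3 = 10/3 = 3.3333
  S = [[1.5833, 1.6667],
 [1.6667, 3.3333]].

Step 3 — invert S. det(S) = 1.5833·3.3333 - (1.6667)² = 2.5.
  S^{-1} = (1/det) · [[d, -b], [-b, a]] = [[1.3333, -0.6667],
 [-0.6667, 0.6333]].

Step 4 — quadratic form (x̄ - mu_0)^T · S^{-1} · (x̄ - mu_0):
  S^{-1} · (x̄ - mu_0) = (3.6667, -2.7333),
  (x̄ - mu_0)^T · [...] = (1.25)·(3.6667) + (-3)·(-2.7333) = 12.7833.

Step 5 — scale by n: T² = 4 · 12.7833 = 51.1333.

T² ≈ 51.1333


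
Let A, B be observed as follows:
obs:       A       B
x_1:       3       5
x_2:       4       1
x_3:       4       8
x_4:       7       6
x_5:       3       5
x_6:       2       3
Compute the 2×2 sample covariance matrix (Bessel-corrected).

Step 1 — column means:
  mean(A) = (3 + 4 + 4 + 7 + 3 + 2) / 6 = 23/6 = 3.8333
  mean(B) = (5 + 1 + 8 + 6 + 5 + 3) / 6 = 28/6 = 4.6667

Step 2 — sample covariance S[i,j] = (1/(n-1)) · Σ_k (x_{k,i} - mean_i) · (x_{k,j} - mean_j), with n-1 = 5.
  S[A,A] = ((-0.8333)·(-0.8333) + (0.1667)·(0.1667) + (0.1667)·(0.1667) + (3.1667)·(3.1667) + (-0.8333)·(-0.8333) + (-1.8333)·(-1.8333)) / 5 = 14.8333/5 = 2.9667
  S[A,B] = ((-0.8333)·(0.3333) + (0.1667)·(-3.6667) + (0.1667)·(3.3333) + (3.1667)·(1.3333) + (-0.8333)·(0.3333) + (-1.8333)·(-1.6667)) / 5 = 6.6667/5 = 1.3333
  S[B,B] = ((0.3333)·(0.3333) + (-3.6667)·(-3.6667) + (3.3333)·(3.3333) + (1.3333)·(1.3333) + (0.3333)·(0.3333) + (-1.6667)·(-1.6667)) / 5 = 29.3333/5 = 5.8667

S is symmetric (S[j,i] = S[i,j]). Assembling:

S = [[2.9667, 1.3333],
 [1.3333, 5.8667]]


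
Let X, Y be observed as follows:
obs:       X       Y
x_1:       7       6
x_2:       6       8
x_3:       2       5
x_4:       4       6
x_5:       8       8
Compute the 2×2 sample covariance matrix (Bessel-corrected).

Step 1 — column means:
  mean(X) = (7 + 6 + 2 + 4 + 8) / 5 = 27/5 = 5.4
  mean(Y) = (6 + 8 + 5 + 6 + 8) / 5 = 33/5 = 6.6

Step 2 — sample covariance S[i,j] = (1/(n-1)) · Σ_k (x_{k,i} - mean_i) · (x_{k,j} - mean_j), with n-1 = 4.
  S[X,X] = ((1.6)·(1.6) + (0.6)·(0.6) + (-3.4)·(-3.4) + (-1.4)·(-1.4) + (2.6)·(2.6)) / 4 = 23.2/4 = 5.8
  S[X,Y] = ((1.6)·(-0.6) + (0.6)·(1.4) + (-3.4)·(-1.6) + (-1.4)·(-0.6) + (2.6)·(1.4)) / 4 = 9.8/4 = 2.45
  S[Y,Y] = ((-0.6)·(-0.6) + (1.4)·(1.4) + (-1.6)·(-1.6) + (-0.6)·(-0.6) + (1.4)·(1.4)) / 4 = 7.2/4 = 1.8

S is symmetric (S[j,i] = S[i,j]). Assembling:

S = [[5.8, 2.45],
 [2.45, 1.8]]


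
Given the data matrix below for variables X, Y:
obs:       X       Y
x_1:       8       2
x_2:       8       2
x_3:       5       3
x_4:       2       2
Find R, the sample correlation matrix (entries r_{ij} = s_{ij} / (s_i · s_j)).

Step 1 — column means:
  mean(X) = (8 + 8 + 5 + 2) / 4 = 23/4 = 5.75
  mean(Y) = (2 + 2 + 3 + 2) / 4 = 9/4 = 2.25

Step 2 — sample variances and covariances s[i,j] = (1/(n-1)) · Σ_k (x_{k,i} - mean_i) · (x_{k,j} - mean_j), with n-1 = 3:
  s[X,X] = ((2.25)·(2.25) + (2.25)·(2.25) + (-0.75)·(-0.75) + (-3.75)·(-3.75)) / 3 = 24.75/3 = 8.25
  s[X,Y] = ((2.25)·(-0.25) + (2.25)·(-0.25) + (-0.75)·(0.75) + (-3.75)·(-0.25)) / 3 = -0.75/3 = -0.25
  s[Y,Y] = ((-0.25)·(-0.25) + (-0.25)·(-0.25) + (0.75)·(0.75) + (-0.25)·(-0.25)) / 3 = 0.75/3 = 0.25
  Sample standard deviations s_i = √(s[i,i]):
  s(X) = √(8.25) = 2.8723
  s(Y) = √(0.25) = 0.5

Step 3 — r_{ij} = s_{ij} / (s_i · s_j):
  r[X,X] = 1 (diagonal).
  r[X,Y] = -0.25 / (2.8723 · 0.5) = -0.25 / 1.4361 = -0.1741
  r[Y,Y] = 1 (diagonal).

R is symmetric with unit diagonal. Assembling:

R = [[1, -0.1741],
 [-0.1741, 1]]


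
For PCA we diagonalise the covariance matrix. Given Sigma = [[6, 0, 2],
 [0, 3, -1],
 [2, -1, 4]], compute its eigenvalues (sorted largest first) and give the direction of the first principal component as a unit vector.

Step 1 — characteristic polynomial p(λ) = det(λI - Sigma) = λ³ - tr·λ² + c_1·λ - det, where tr = trace, c_1 = sum of the principal 2×2 minors, det = det(Sigma):
  tr = 6 + 3 + 4 = 13,
  c_1 = (6·3 - (0)²) + (6·4 - (2)²) + (3·4 - (-1)²) = 18 + 20 + 11 = 49,
  det = 6·(3·4 - (-1)²) - (0)·((0)·4 - (-1)·(2)) + (2)·((0)·(-1) - 3·(2)) = 6·(11) - (0)·(2) + (2)·(-6) = 54.
  So p(λ) = λ³ - 13λ² + 49λ - 54.
Step 2 — look for an integer root (rational root theorem: any rational root is an integer divisor of 54). Testing λ = 2:
  p(2) = 8 - 52 + 98 - 54 = 0  ✓
  Dividing out (λ - 2): p(λ) = (λ - 2)(λ² - 11λ + 27).
Step 3 — remaining eigenvalues from the quadratic λ² - 11λ + 27 = 0:
  Δ = 11² - 4·27 = 121 - 108 = 13,  λ = (11 ± √13)/2 = (11 ± 3.6056)/2 ≈ 7.3028 or 3.6972.
  Sorted: λ_1 = 7.3028,  λ_2 = 3.6972,  λ_3 = 2  (check: sum = 13 = tr ✓).

Step 4 — unit eigenvector for λ_1 ≈ 7.3028: v spans the null space of (Sigma - λ_1 I), whose rows are
  r_1 = (-1.3028, 0, 2),  r_2 = (0, -4.3028, -1),  r_3 = (2, -1, -3.3028).
  v is orthogonal to every row, so take v ∝ r_1 × r_2 = ((0)·(-1) - (2)·(-4.3028), (2)·(0) - (-1.3028)·(-1), (-1.3028)·(-4.3028) - (0)·(0)) ≈ (8.6056, -1.3028, 5.6056).
  Let u = (8.6056, -1.3028, 5.6056).
  ||u|| = √((8.6056)² + (-1.3028)² + (5.6056)²) = √(107.1749) ≈ 10.3525,  v_1 = u/||u|| ≈ (0.8313, -0.1258, 0.5415) (||v_1|| = 1).

λ_1 = 7.3028,  λ_2 = 3.6972,  λ_3 = 2;  v_1 ≈ (0.8313, -0.1258, 0.5415)


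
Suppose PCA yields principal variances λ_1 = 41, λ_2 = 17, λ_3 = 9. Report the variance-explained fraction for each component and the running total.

Step 1 — total variance = trace(Sigma) = Σ λ_i = 41 + 17 + 9 = 67.

Step 2 — fraction explained by component i = λ_i / Σ λ:
  PC1: 41/67 = 0.6119
  PC2: 17/67 = 0.2537
  PC3: 9/67 = 0.1343

Step 3 — cumulative fraction after k components = (λ_1 + ... + λ_k) / Σ λ:
  k = 1: 41/67 = 0.6119
  k = 2: (41 + 17)/67 = 58/67 = 0.8657
  k = 3: (41 + 17 + 9)/67 = 67/67 = 1

Summary (fraction, with percent):

explained: PC1 0.6119 (61.19%), PC2 0.2537 (25.37%), PC3 0.1343 (13.43%);  cumulative: 0.6119, 0.8657, 1


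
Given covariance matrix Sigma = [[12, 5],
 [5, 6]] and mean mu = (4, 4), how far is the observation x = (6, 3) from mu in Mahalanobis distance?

Step 1 — centre the observation: (x - mu) = (2, -1).

Step 2 — invert Sigma. det(Sigma) = 12·6 - (5)² = 47.
  Sigma^{-1} = (1/det) · [[d, -b], [-b, a]] = [[0.1277, -0.1064],
 [-0.1064, 0.2553]].

Step 3 — form the quadratic (x - mu)^T · Sigma^{-1} · (x - mu):
  Sigma^{-1} · (x - mu) = (0.3617, -0.4681).
  (x - mu)^T · [Sigma^{-1} · (x - mu)] = (2)·(0.3617) + (-1)·(-0.4681) = 1.1915.

Step 4 — take square root: d = √(1.1915) ≈ 1.0916.

d(x, mu) = √(1.1915) ≈ 1.0916


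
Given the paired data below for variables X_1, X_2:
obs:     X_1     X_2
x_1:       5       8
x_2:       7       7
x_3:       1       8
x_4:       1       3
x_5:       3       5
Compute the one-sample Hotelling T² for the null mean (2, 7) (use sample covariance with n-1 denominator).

Step 1 — sample mean vector:
  mean(X_1) = (5 + 7 + 1 + 1 + 3) / 5 = 17/5 = 3.4
  mean(X_2) = (8 + 7 + 8 + 3 + 5) / 5 = 31/5 = 6.2
  x̄ = (3.4, 6.2),  deviation x̄ - mu_0 = (3.4, 6.2) - (2, 7) = (1.4, -0.8).

Step 2 — sample covariance matrix, S[i,j] = (1/(n-1)) · Σ_k (x_{k,i} - mean_i) · (x_{k,j} - mean_j), divisor n-1 = 4:
  S[X_1,X_1] = ((1.6)·(1.6) + (3.6)·(3.6) + (-2.4)·(-2.4) + (-2.4)·(-2.4) + (-0.4)·(-0.4)) / 4 = 27.2/4 = 6.8
  S[X_1,X_2] = ((1.6)·(1.8) + (3.6)·(0.8) + (-2.4)·(1.8) + (-2.4)·(-3.2) + (-0.4)·(-1.2)) / 4 = 9.6/4 = 2.4
  S[X_2,X_2] = ((1.8)·(1.8) + (0.8)·(0.8) + (1.8)·(1.8) + (-3.2)·(-3.2) + (-1.2)·(-1.2)) / 4 = 18.8/4 = 4.7
  S = [[6.8, 2.4],
 [2.4, 4.7]].

Step 3 — invert S. det(S) = 6.8·4.7 - (2.4)² = 26.2.
  S^{-1} = (1/det) · [[d, -b], [-b, a]] = [[0.1794, -0.0916],
 [-0.0916, 0.2595]].

Step 4 — quadratic form (x̄ - mu_0)^T · S^{-1} · (x̄ - mu_0):
  S^{-1} · (x̄ - mu_0) = (0.3244, -0.3359),
  (x̄ - mu_0)^T · [...] = (1.4)·(0.3244) + (-0.8)·(-0.3359) = 0.7229.

Step 5 — scale by n: T² = 5 · 0.7229 = 3.6145.

T² ≈ 3.6145


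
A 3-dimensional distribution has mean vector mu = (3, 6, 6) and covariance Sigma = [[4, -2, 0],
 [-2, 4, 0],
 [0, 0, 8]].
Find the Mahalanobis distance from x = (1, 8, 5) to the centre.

Step 1 — centre the observation: (x - mu) = (-2, 2, -1).

Step 2 — invert Sigma (cofactor / det for 3×3, or solve directly):
  Sigma^{-1} = [[0.3333, 0.1667, 0],
 [0.1667, 0.3333, 0],
 [0, 0, 0.125]].

Step 3 — form the quadratic (x - mu)^T · Sigma^{-1} · (x - mu):
  Sigma^{-1} · (x - mu) = (-0.3333, 0.3333, -0.125).
  (x - mu)^T · [Sigma^{-1} · (x - mu)] = (-2)·(-0.3333) + (2)·(0.3333) + (-1)·(-0.125) = 1.4583.

Step 4 — take square root: d = √(1.4583) ≈ 1.2076.

d(x, mu) = √(1.4583) ≈ 1.2076


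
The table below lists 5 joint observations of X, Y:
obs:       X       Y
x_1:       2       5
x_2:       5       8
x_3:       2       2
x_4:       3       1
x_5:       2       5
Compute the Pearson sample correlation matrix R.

Step 1 — column means:
  mean(X) = (2 + 5 + 2 + 3 + 2) / 5 = 14/5 = 2.8
  mean(Y) = (5 + 8 + 2 + 1 + 5) / 5 = 21/5 = 4.2

Step 2 — sample variances and covariances s[i,j] = (1/(n-1)) · Σ_k (x_{k,i} - mean_i) · (x_{k,j} - mean_j), with n-1 = 4:
  s[X,X] = ((-0.8)·(-0.8) + (2.2)·(2.2) + (-0.8)·(-0.8) + (0.2)·(0.2) + (-0.8)·(-0.8)) / 4 = 6.8/4 = 1.7
  s[X,Y] = ((-0.8)·(0.8) + (2.2)·(3.8) + (-0.8)·(-2.2) + (0.2)·(-3.2) + (-0.8)·(0.8)) / 4 = 8.2/4 = 2.05
  s[Y,Y] = ((0.8)·(0.8) + (3.8)·(3.8) + (-2.2)·(-2.2) + (-3.2)·(-3.2) + (0.8)·(0.8)) / 4 = 30.8/4 = 7.7
  Sample standard deviations s_i = √(s[i,i]):
  s(X) = √(1.7) = 1.3038
  s(Y) = √(7.7) = 2.7749

Step 3 — r_{ij} = s_{ij} / (s_i · s_j):
  r[X,X] = 1 (diagonal).
  r[X,Y] = 2.05 / (1.3038 · 2.7749) = 2.05 / 3.618 = 0.5666
  r[Y,Y] = 1 (diagonal).

R is symmetric with unit diagonal. Assembling:

R = [[1, 0.5666],
 [0.5666, 1]]


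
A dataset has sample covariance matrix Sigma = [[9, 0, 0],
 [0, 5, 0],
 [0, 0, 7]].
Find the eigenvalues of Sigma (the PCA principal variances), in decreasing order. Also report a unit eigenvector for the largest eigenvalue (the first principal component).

Step 1 — characteristic polynomial p(λ) = det(λI - Sigma) = λ³ - tr·λ² + c_1·λ - det, where tr = trace, c_1 = sum of the principal 2×2 minors, det = det(Sigma):
  tr = 9 + 5 + 7 = 21,
  c_1 = (9·5 - (0)²) + (9·7 - (0)²) + (5·7 - (0)²) = 45 + 63 + 35 = 143,
  det = 9·(5·7 - (0)²) - (0)·((0)·7 - (0)·(0)) + (0)·((0)·(0) - 5·(0)) = 9·(35) - (0)·(0) + (0)·(0) = 315.
  So p(λ) = λ³ - 21λ² + 143λ - 315.
Step 2 — look for an integer root (rational root theorem: any rational root is an integer divisor of 315). Testing λ = 5:
  p(5) = 125 - 525 + 715 - 315 = 0  ✓
  Dividing out (λ - 5): p(λ) = (λ - 5)(λ² - 16λ + 63).
Step 3 — remaining eigenvalues from the quadratic λ² - 16λ + 63 = 0:
  Δ = 16² - 4·63 = 256 - 252 = 4,  λ = (16 ± √4)/2 = (16 ± 2)/2 = 9 or 7.
  Sorted: λ_1 = 9,  λ_2 = 7,  λ_3 = 5  (check: sum = 21 = tr ✓).

Step 4 — unit eigenvector for λ_1 = 9: v spans the null space of (Sigma - λ_1 I), whose rows are
  r_1 = (0, 0, 0),  r_2 = (0, -4, 0),  r_3 = (0, 0, -2).
  v is orthogonal to every row, so take v ∝ r_2 × r_3 = ((-4)·(-2) - (0)·(0), (0)·(0) - (0)·(-2), (0)·(0) - (-4)·(0)) = (8, 0, 0).
  Rescale (divide by 8): u = (1, 0, 0).
  ||u|| = √((1)² + (0)² + (0)²) = √(1) = 1,  v_1 = u/||u|| ≈ (1, 0, 0) (||v_1|| = 1).

λ_1 = 9,  λ_2 = 7,  λ_3 = 5;  v_1 ≈ (1, 0, 0)


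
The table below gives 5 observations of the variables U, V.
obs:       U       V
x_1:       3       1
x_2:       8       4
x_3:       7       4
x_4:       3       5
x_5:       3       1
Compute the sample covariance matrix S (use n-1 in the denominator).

Step 1 — column means:
  mean(U) = (3 + 8 + 7 + 3 + 3) / 5 = 24/5 = 4.8
  mean(V) = (1 + 4 + 4 + 5 + 1) / 5 = 15/5 = 3

Step 2 — sample covariance S[i,j] = (1/(n-1)) · Σ_k (x_{k,i} - mean_i) · (x_{k,j} - mean_j), with n-1 = 4.
  S[U,U] = ((-1.8)·(-1.8) + (3.2)·(3.2) + (2.2)·(2.2) + (-1.8)·(-1.8) + (-1.8)·(-1.8)) / 4 = 24.8/4 = 6.2
  S[U,V] = ((-1.8)·(-2) + (3.2)·(1) + (2.2)·(1) + (-1.8)·(2) + (-1.8)·(-2)) / 4 = 9/4 = 2.25
  S[V,V] = ((-2)·(-2) + (1)·(1) + (1)·(1) + (2)·(2) + (-2)·(-2)) / 4 = 14/4 = 3.5

S is symmetric (S[j,i] = S[i,j]). Assembling:

S = [[6.2, 2.25],
 [2.25, 3.5]]


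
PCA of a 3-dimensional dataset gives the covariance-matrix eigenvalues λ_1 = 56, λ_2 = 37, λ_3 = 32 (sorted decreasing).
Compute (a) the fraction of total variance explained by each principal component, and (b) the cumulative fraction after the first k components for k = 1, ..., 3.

Step 1 — total variance = trace(Sigma) = Σ λ_i = 56 + 37 + 32 = 125.

Step 2 — fraction explained by component i = λ_i / Σ λ:
  PC1: 56/125 = 0.448
  PC2: 37/125 = 0.296
  PC3: 32/125 = 0.256

Step 3 — cumulative fraction after k components = (λ_1 + ... + λ_k) / Σ λ:
  k = 1: 56/125 = 0.448
  k = 2: (56 + 37)/125 = 93/125 = 0.744
  k = 3: (56 + 37 + 32)/125 = 125/125 = 1

Summary (fraction, with percent):

explained: PC1 0.448 (44.8%), PC2 0.296 (29.6%), PC3 0.256 (25.6%);  cumulative: 0.448, 0.744, 1


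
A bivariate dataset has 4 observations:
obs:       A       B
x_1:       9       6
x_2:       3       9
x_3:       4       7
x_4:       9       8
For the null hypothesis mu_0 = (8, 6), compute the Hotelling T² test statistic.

Step 1 — sample mean vector:
  mean(A) = (9 + 3 + 4 + 9) / 4 = 25/4 = 6.25
  mean(B) = (6 + 9 + 7 + 8) / 4 = 30/4 = 7.5
  x̄ = (6.25, 7.5),  deviation x̄ - mu_0 = (6.25, 7.5) - (8, 6) = (-1.75, 1.5).

Step 2 — sample covariance matrix, S[i,j] = (1/(n-1)) · Σ_k (x_{k,i} - mean_i) · (x_{k,j} - mean_j), divisor n-1 = 3:
  S[A,A] = ((2.75)·(2.75) + (-3.25)·(-3.25) + (-2.25)·(-2.25) + (2.75)·(2.75)) / 3 = 30.75/3 = 10.25
  S[A,B] = ((2.75)·(-1.5) + (-3.25)·(1.5) + (-2.25)·(-0.5) + (2.75)·(0.5)) / 3 = -6.5/3 = -2.1667
  S[B,B] = ((-1.5)·(-1.5) + (1.5)·(1.5) + (-0.5)·(-0.5) + (0.5)·(0.5)) / 3 = 5/3 = 1.6667
  S = [[10.25, -2.1667],
 [-2.1667, 1.6667]].

Step 3 — invert S. det(S) = 10.25·1.6667 - (-2.1667)² = 12.3889.
  S^{-1} = (1/det) · [[d, -b], [-b, a]] = [[0.1345, 0.1749],
 [0.1749, 0.8274]].

Step 4 — quadratic form (x̄ - mu_0)^T · S^{-1} · (x̄ - mu_0):
  S^{-1} · (x̄ - mu_0) = (0.0269, 0.935),
  (x̄ - mu_0)^T · [...] = (-1.75)·(0.0269) + (1.5)·(0.935) = 1.3554.

Step 5 — scale by n: T² = 4 · 1.3554 = 5.4215.

T² ≈ 5.4215


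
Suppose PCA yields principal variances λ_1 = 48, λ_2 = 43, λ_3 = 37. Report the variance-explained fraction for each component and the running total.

Step 1 — total variance = trace(Sigma) = Σ λ_i = 48 + 43 + 37 = 128.

Step 2 — fraction explained by component i = λ_i / Σ λ:
  PC1: 48/128 = 0.375
  PC2: 43/128 = 0.3359
  PC3: 37/128 = 0.2891

Step 3 — cumulative fraction after k components = (λ_1 + ... + λ_k) / Σ λ:
  k = 1: 48/128 = 0.375
  k = 2: (48 + 43)/128 = 91/128 = 0.7109
  k = 3: (48 + 43 + 37)/128 = 128/128 = 1

Summary (fraction, with percent):

explained: PC1 0.375 (37.5%), PC2 0.3359 (33.59%), PC3 0.2891 (28.91%);  cumulative: 0.375, 0.7109, 1


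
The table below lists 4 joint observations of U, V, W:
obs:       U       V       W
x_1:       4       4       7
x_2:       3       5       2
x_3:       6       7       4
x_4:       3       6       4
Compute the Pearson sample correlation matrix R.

Step 1 — column means:
  mean(U) = (4 + 3 + 6 + 3) / 4 = 16/4 = 4
  mean(V) = (4 + 5 + 7 + 6) / 4 = 22/4 = 5.5
  mean(W) = (7 + 2 + 4 + 4) / 4 = 17/4 = 4.25

Step 2 — sample variances and covariances s[i,j] = (1/(n-1)) · Σ_k (x_{k,i} - mean_i) · (x_{k,j} - mean_j), with n-1 = 3:
  s[U,U] = ((0)·(0) + (-1)·(-1) + (2)·(2) + (-1)·(-1)) / 3 = 6/3 = 2
  s[U,V] = ((0)·(-1.5) + (-1)·(-0.5) + (2)·(1.5) + (-1)·(0.5)) / 3 = 3/3 = 1
  s[U,W] = ((0)·(2.75) + (-1)·(-2.25) + (2)·(-0.25) + (-1)·(-0.25)) / 3 = 2/3 = 0.6667
  s[V,V] = ((-1.5)·(-1.5) + (-0.5)·(-0.5) + (1.5)·(1.5) + (0.5)·(0.5)) / 3 = 5/3 = 1.6667
  s[V,W] = ((-1.5)·(2.75) + (-0.5)·(-2.25) + (1.5)·(-0.25) + (0.5)·(-0.25)) / 3 = -3.5/3 = -1.1667
  s[W,W] = ((2.75)·(2.75) + (-2.25)·(-2.25) + (-0.25)·(-0.25) + (-0.25)·(-0.25)) / 3 = 12.75/3 = 4.25
  Sample standard deviations s_i = √(s[i,i]):
  s(U) = √(2) = 1.4142
  s(V) = √(1.6667) = 1.291
  s(W) = √(4.25) = 2.0616

Step 3 — r_{ij} = s_{ij} / (s_i · s_j):
  r[U,U] = 1 (diagonal).
  r[U,V] = 1 / (1.4142 · 1.291) = 1 / 1.8257 = 0.5477
  r[U,W] = 0.6667 / (1.4142 · 2.0616) = 0.6667 / 2.9155 = 0.2287
  r[V,V] = 1 (diagonal).
  r[V,W] = -1.1667 / (1.291 · 2.0616) = -1.1667 / 2.6615 = -0.4384
  r[W,W] = 1 (diagonal).

R is symmetric with unit diagonal. Assembling:

R = [[1, 0.5477, 0.2287],
 [0.5477, 1, -0.4384],
 [0.2287, -0.4384, 1]]


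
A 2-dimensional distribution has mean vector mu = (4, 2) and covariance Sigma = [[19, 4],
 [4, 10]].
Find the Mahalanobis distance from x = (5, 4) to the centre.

Step 1 — centre the observation: (x - mu) = (1, 2).

Step 2 — invert Sigma. det(Sigma) = 19·10 - (4)² = 174.
  Sigma^{-1} = (1/det) · [[d, -b], [-b, a]] = [[0.0575, -0.023],
 [-0.023, 0.1092]].

Step 3 — form the quadratic (x - mu)^T · Sigma^{-1} · (x - mu):
  Sigma^{-1} · (x - mu) = (0.0115, 0.1954).
  (x - mu)^T · [Sigma^{-1} · (x - mu)] = (1)·(0.0115) + (2)·(0.1954) = 0.4023.

Step 4 — take square root: d = √(0.4023) ≈ 0.6343.

d(x, mu) = √(0.4023) ≈ 0.6343


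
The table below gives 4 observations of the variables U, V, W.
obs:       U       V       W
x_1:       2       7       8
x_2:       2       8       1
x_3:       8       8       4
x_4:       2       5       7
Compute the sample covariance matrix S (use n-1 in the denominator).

Step 1 — column means:
  mean(U) = (2 + 2 + 8 + 2) / 4 = 14/4 = 3.5
  mean(V) = (7 + 8 + 8 + 5) / 4 = 28/4 = 7
  mean(W) = (8 + 1 + 4 + 7) / 4 = 20/4 = 5

Step 2 — sample covariance S[i,j] = (1/(n-1)) · Σ_k (x_{k,i} - mean_i) · (x_{k,j} - mean_j), with n-1 = 3.
  S[U,U] = ((-1.5)·(-1.5) + (-1.5)·(-1.5) + (4.5)·(4.5) + (-1.5)·(-1.5)) / 3 = 27/3 = 9
  S[U,V] = ((-1.5)·(0) + (-1.5)·(1) + (4.5)·(1) + (-1.5)·(-2)) / 3 = 6/3 = 2
  S[U,W] = ((-1.5)·(3) + (-1.5)·(-4) + (4.5)·(-1) + (-1.5)·(2)) / 3 = -6/3 = -2
  S[V,V] = ((0)·(0) + (1)·(1) + (1)·(1) + (-2)·(-2)) / 3 = 6/3 = 2
  S[V,W] = ((0)·(3) + (1)·(-4) + (1)·(-1) + (-2)·(2)) / 3 = -9/3 = -3
  S[W,W] = ((3)·(3) + (-4)·(-4) + (-1)·(-1) + (2)·(2)) / 3 = 30/3 = 10

S is symmetric (S[j,i] = S[i,j]). Assembling:

S = [[9, 2, -2],
 [2, 2, -3],
 [-2, -3, 10]]


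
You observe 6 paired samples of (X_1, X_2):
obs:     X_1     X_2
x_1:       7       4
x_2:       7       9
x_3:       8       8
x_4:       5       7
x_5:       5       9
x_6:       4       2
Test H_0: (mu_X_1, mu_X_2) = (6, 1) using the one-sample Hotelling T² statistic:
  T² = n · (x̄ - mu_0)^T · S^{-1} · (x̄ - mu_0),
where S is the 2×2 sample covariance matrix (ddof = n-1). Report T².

Step 1 — sample mean vector:
  mean(X_1) = (7 + 7 + 8 + 5 + 5 + 4) / 6 = 36/6 = 6
  mean(X_2) = (4 + 9 + 8 + 7 + 9 + 2) / 6 = 39/6 = 6.5
  x̄ = (6, 6.5),  deviation x̄ - mu_0 = (6, 6.5) - (6, 1) = (0, 5.5).

Step 2 — sample covariance matrix, S[i,j] = (1/(n-1)) · Σ_k (x_{k,i} - mean_i) · (x_{k,j} - mean_j), divisor n-1 = 5:
  S[X_1,X_1] = ((1)·(1) + (1)·(1) + (2)·(2) + (-1)·(-1) + (-1)·(-1) + (-2)·(-2)) / 5 = 12/5 = 2.4
  S[X_1,X_2] = ((1)·(-2.5) + (1)·(2.5) + (2)·(1.5) + (-1)·(0.5) + (-1)·(2.5) + (-2)·(-4.5)) / 5 = 9/5 = 1.8
  S[X_2,X_2] = ((-2.5)·(-2.5) + (2.5)·(2.5) + (1.5)·(1.5) + (0.5)·(0.5) + (2.5)·(2.5) + (-4.5)·(-4.5)) / 5 = 41.5/5 = 8.3
  S = [[2.4, 1.8],
 [1.8, 8.3]].

Step 3 — invert S. det(S) = 2.4·8.3 - (1.8)² = 16.68.
  S^{-1} = (1/det) · [[d, -b], [-b, a]] = [[0.4976, -0.1079],
 [-0.1079, 0.1439]].

Step 4 — quadratic form (x̄ - mu_0)^T · S^{-1} · (x̄ - mu_0):
  S^{-1} · (x̄ - mu_0) = (-0.5935, 0.7914),
  (x̄ - mu_0)^T · [...] = (0)·(-0.5935) + (5.5)·(0.7914) = 4.3525.

Step 5 — scale by n: T² = 6 · 4.3525 = 26.1151.

T² ≈ 26.1151


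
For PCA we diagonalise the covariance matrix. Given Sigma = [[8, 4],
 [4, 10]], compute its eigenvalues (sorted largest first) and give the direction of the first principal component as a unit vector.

Step 1 — characteristic polynomial of 2×2 Sigma:
  det(Sigma - λI) = λ² - trace · λ + det = 0.
  trace = 8 + 10 = 18, det = 8·10 - (4)² = 64.
Step 2 — discriminant:
  Δ = trace² - 4·det = 324 - 256 = 68.
Step 3 — eigenvalues:
  λ = (trace ± √Δ)/2 = (18 ± 8.2462)/2,
  λ_1 = 13.1231,  λ_2 = 4.8769.

Step 4 — unit eigenvector for λ_1: solve (Sigma - λ_1 I)v = 0. First row:
  (8 - 13.1231)·v_x + (4)·v_y = 0, i.e. (-5.1231)·v_x + (4)·v_y = 0,
  so v ∝ (b, λ_1 - a) = (4, 5.1231) = u.
  ||u|| = √((4)² + (5.1231)²) = √(42.2462) ≈ 6.4997,
  v_1 = u/||u|| ≈ (0.6154, 0.7882) (||v_1|| = 1).

λ_1 = 13.1231,  λ_2 = 4.8769;  v_1 ≈ (0.6154, 0.7882)


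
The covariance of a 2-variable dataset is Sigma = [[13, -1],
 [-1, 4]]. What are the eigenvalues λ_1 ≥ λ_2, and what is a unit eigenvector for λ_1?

Step 1 — characteristic polynomial of 2×2 Sigma:
  det(Sigma - λI) = λ² - trace · λ + det = 0.
  trace = 13 + 4 = 17, det = 13·4 - (-1)² = 51.
Step 2 — discriminant:
  Δ = trace² - 4·det = 289 - 204 = 85.
Step 3 — eigenvalues:
  λ = (trace ± √Δ)/2 = (17 ± 9.2195)/2,
  λ_1 = 13.1098,  λ_2 = 3.8902.

Step 4 — unit eigenvector for λ_1: solve (Sigma - λ_1 I)v = 0. First row:
  (13 - 13.1098)·v_x + (-1)·v_y = 0, i.e. (-0.1098)·v_x + (-1)·v_y = 0,
  so v ∝ (b, λ_1 - a) = (-1, 0.1098); multiply by -1 so the first entry is positive: u = (1, -0.1098).
  ||u|| = √((1)² + (-0.1098)²) = √(1.012) ≈ 1.006,
  v_1 = u/||u|| ≈ (0.994, -0.1091) (||v_1|| = 1).

λ_1 = 13.1098,  λ_2 = 3.8902;  v_1 ≈ (0.994, -0.1091)


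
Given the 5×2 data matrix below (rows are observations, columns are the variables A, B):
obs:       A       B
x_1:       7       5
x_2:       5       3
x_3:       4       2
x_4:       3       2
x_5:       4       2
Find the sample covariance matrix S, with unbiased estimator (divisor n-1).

Step 1 — column means:
  mean(A) = (7 + 5 + 4 + 3 + 4) / 5 = 23/5 = 4.6
  mean(B) = (5 + 3 + 2 + 2 + 2) / 5 = 14/5 = 2.8

Step 2 — sample covariance S[i,j] = (1/(n-1)) · Σ_k (x_{k,i} - mean_i) · (x_{k,j} - mean_j), with n-1 = 4.
  S[A,A] = ((2.4)·(2.4) + (0.4)·(0.4) + (-0.6)·(-0.6) + (-1.6)·(-1.6) + (-0.6)·(-0.6)) / 4 = 9.2/4 = 2.3
  S[A,B] = ((2.4)·(2.2) + (0.4)·(0.2) + (-0.6)·(-0.8) + (-1.6)·(-0.8) + (-0.6)·(-0.8)) / 4 = 7.6/4 = 1.9
  S[B,B] = ((2.2)·(2.2) + (0.2)·(0.2) + (-0.8)·(-0.8) + (-0.8)·(-0.8) + (-0.8)·(-0.8)) / 4 = 6.8/4 = 1.7

S is symmetric (S[j,i] = S[i,j]). Assembling:

S = [[2.3, 1.9],
 [1.9, 1.7]]


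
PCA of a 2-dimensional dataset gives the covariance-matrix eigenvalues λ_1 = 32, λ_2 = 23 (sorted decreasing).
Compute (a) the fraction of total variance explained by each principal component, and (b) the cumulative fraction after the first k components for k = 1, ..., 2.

Step 1 — total variance = trace(Sigma) = Σ λ_i = 32 + 23 = 55.

Step 2 — fraction explained by component i = λ_i / Σ λ:
  PC1: 32/55 = 0.5818
  PC2: 23/55 = 0.4182

Step 3 — cumulative fraction after k components = (λ_1 + ... + λ_k) / Σ λ:
  k = 1: 32/55 = 0.5818
  k = 2: (32 + 23)/55 = 55/55 = 1

Summary (fraction, with percent):

explained: PC1 0.5818 (58.18%), PC2 0.4182 (41.82%);  cumulative: 0.5818, 1


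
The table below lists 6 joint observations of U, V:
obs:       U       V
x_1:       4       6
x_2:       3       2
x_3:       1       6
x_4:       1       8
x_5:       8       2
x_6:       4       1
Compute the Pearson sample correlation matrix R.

Step 1 — column means:
  mean(U) = (4 + 3 + 1 + 1 + 8 + 4) / 6 = 21/6 = 3.5
  mean(V) = (6 + 2 + 6 + 8 + 2 + 1) / 6 = 25/6 = 4.1667

Step 2 — sample variances and covariances s[i,j] = (1/(n-1)) · Σ_k (x_{k,i} - mean_i) · (x_{k,j} - mean_j), with n-1 = 5:
  s[U,U] = ((0.5)·(0.5) + (-0.5)·(-0.5) + (-2.5)·(-2.5) + (-2.5)·(-2.5) + (4.5)·(4.5) + (0.5)·(0.5)) / 5 = 33.5/5 = 6.7
  s[U,V] = ((0.5)·(1.8333) + (-0.5)·(-2.1667) + (-2.5)·(1.8333) + (-2.5)·(3.8333) + (4.5)·(-2.1667) + (0.5)·(-3.1667)) / 5 = -23.5/5 = -4.7
  s[V,V] = ((1.8333)·(1.8333) + (-2.1667)·(-2.1667) + (1.8333)·(1.8333) + (3.8333)·(3.8333) + (-2.1667)·(-2.1667) + (-3.1667)·(-3.1667)) / 5 = 40.8333/5 = 8.1667
  Sample standard deviations s_i = √(s[i,i]):
  s(U) = √(6.7) = 2.5884
  s(V) = √(8.1667) = 2.8577

Step 3 — r_{ij} = s_{ij} / (s_i · s_j):
  r[U,U] = 1 (diagonal).
  r[U,V] = -4.7 / (2.5884 · 2.8577) = -4.7 / 7.3971 = -0.6354
  r[V,V] = 1 (diagonal).

R is symmetric with unit diagonal. Assembling:

R = [[1, -0.6354],
 [-0.6354, 1]]


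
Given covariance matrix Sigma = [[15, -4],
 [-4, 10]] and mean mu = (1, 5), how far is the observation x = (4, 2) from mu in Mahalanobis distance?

Step 1 — centre the observation: (x - mu) = (3, -3).

Step 2 — invert Sigma. det(Sigma) = 15·10 - (-4)² = 134.
  Sigma^{-1} = (1/det) · [[d, -b], [-b, a]] = [[0.0746, 0.0299],
 [0.0299, 0.1119]].

Step 3 — form the quadratic (x - mu)^T · Sigma^{-1} · (x - mu):
  Sigma^{-1} · (x - mu) = (0.1343, -0.2463).
  (x - mu)^T · [Sigma^{-1} · (x - mu)] = (3)·(0.1343) + (-3)·(-0.2463) = 1.1418.

Step 4 — take square root: d = √(1.1418) ≈ 1.0685.

d(x, mu) = √(1.1418) ≈ 1.0685


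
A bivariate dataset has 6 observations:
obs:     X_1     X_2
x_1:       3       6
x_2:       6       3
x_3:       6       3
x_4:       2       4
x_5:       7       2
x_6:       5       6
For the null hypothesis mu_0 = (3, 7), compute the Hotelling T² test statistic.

Step 1 — sample mean vector:
  mean(X_1) = (3 + 6 + 6 + 2 + 7 + 5) / 6 = 29/6 = 4.8333
  mean(X_2) = (6 + 3 + 3 + 4 + 2 + 6) / 6 = 24/6 = 4
  x̄ = (4.8333, 4),  deviation x̄ - mu_0 = (4.8333, 4) - (3, 7) = (1.8333, -3).

Step 2 — sample covariance matrix, S[i,j] = (1/(n-1)) · Σ_k (x_{k,i} - mean_i) · (x_{k,j} - mean_j), divisor n-1 = 5:
  S[X_1,X_1] = ((-1.8333)·(-1.8333) + (1.1667)·(1.1667) + (1.1667)·(1.1667) + (-2.8333)·(-2.8333) + (2.1667)·(2.1667) + (0.1667)·(0.1667)) / 5 = 18.8333/5 = 3.7667
  S[X_1,X_2] = ((-1.8333)·(2) + (1.1667)·(-1) + (1.1667)·(-1) + (-2.8333)·(0) + (2.1667)·(-2) + (0.1667)·(2)) / 5 = -10/5 = -2
  S[X_2,X_2] = ((2)·(2) + (-1)·(-1) + (-1)·(-1) + (0)·(0) + (-2)·(-2) + (2)·(2)) / 5 = 14/5 = 2.8
  S = [[3.7667, -2],
 [-2, 2.8]].

Step 3 — invert S. det(S) = 3.7667·2.8 - (-2)² = 6.5467.
  S^{-1} = (1/det) · [[d, -b], [-b, a]] = [[0.4277, 0.3055],
 [0.3055, 0.5754]].

Step 4 — quadratic form (x̄ - mu_0)^T · S^{-1} · (x̄ - mu_0):
  S^{-1} · (x̄ - mu_0) = (-0.1324, -1.166),
  (x̄ - mu_0)^T · [...] = (1.8333)·(-0.1324) + (-3)·(-1.166) = 3.2553.

Step 5 — scale by n: T² = 6 · 3.2553 = 19.5316.

T² ≈ 19.5316


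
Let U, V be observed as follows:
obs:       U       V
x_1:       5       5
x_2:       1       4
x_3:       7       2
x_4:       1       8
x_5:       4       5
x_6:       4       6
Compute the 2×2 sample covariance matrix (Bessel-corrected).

Step 1 — column means:
  mean(U) = (5 + 1 + 7 + 1 + 4 + 4) / 6 = 22/6 = 3.6667
  mean(V) = (5 + 4 + 2 + 8 + 5 + 6) / 6 = 30/6 = 5

Step 2 — sample covariance S[i,j] = (1/(n-1)) · Σ_k (x_{k,i} - mean_i) · (x_{k,j} - mean_j), with n-1 = 5.
  S[U,U] = ((1.3333)·(1.3333) + (-2.6667)·(-2.6667) + (3.3333)·(3.3333) + (-2.6667)·(-2.6667) + (0.3333)·(0.3333) + (0.3333)·(0.3333)) / 5 = 27.3333/5 = 5.4667
  S[U,V] = ((1.3333)·(0) + (-2.6667)·(-1) + (3.3333)·(-3) + (-2.6667)·(3) + (0.3333)·(0) + (0.3333)·(1)) / 5 = -15/5 = -3
  S[V,V] = ((0)·(0) + (-1)·(-1) + (-3)·(-3) + (3)·(3) + (0)·(0) + (1)·(1)) / 5 = 20/5 = 4

S is symmetric (S[j,i] = S[i,j]). Assembling:

S = [[5.4667, -3],
 [-3, 4]]


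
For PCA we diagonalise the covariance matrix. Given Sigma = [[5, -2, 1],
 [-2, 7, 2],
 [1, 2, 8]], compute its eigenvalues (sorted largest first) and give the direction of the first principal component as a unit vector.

Step 1 — characteristic polynomial p(λ) = det(λI - Sigma) = λ³ - tr·λ² + c_1·λ - det, where tr = trace, c_1 = sum of the principal 2×2 minors, det = det(Sigma):
  tr = 5 + 7 + 8 = 20,
  c_1 = (5·7 - (-2)²) + (5·8 - (1)²) + (7·8 - (2)²) = 31 + 39 + 52 = 122,
  det = 5·(7·8 - (2)²) - (-2)·((-2)·8 - (2)·(1)) + (1)·((-2)·(2) - 7·(1)) = 5·(52) - (-2)·(-18) + (1)·(-11) = 213.
  So p(λ) = λ³ - 20λ² + 122λ - 213.
Step 2 — look for an integer root (rational root theorem: any rational root is an integer divisor of 213). Testing λ = 3:
  p(3) = 27 - 180 + 366 - 213 = 0  ✓
  Dividing out (λ - 3): p(λ) = (λ - 3)(λ² - 17λ + 71).
Step 3 — remaining eigenvalues from the quadratic λ² - 17λ + 71 = 0:
  Δ = 17² - 4·71 = 289 - 284 = 5,  λ = (17 ± √5)/2 = (17 ± 2.2361)/2 ≈ 9.618 or 7.382.
  Sorted: λ_1 = 9.618,  λ_2 = 7.382,  λ_3 = 3  (check: sum = 20 = tr ✓).

Step 4 — unit eigenvector for λ_1 ≈ 9.618: v spans the null space of (Sigma - λ_1 I), whose rows are
  r_1 = (-4.618, -2, 1),  r_2 = (-2, -2.618, 2),  r_3 = (1, 2, -1.618).
  v is orthogonal to every row, so take v ∝ r_1 × r_2 = ((-2)·(2) - (1)·(-2.618), (1)·(-2) - (-4.618)·(2), (-4.618)·(-2.618) - (-2)·(-2)) ≈ (-1.382, 7.2361, 8.0902).
  Rescale (multiply by -1 so the first nonzero entry is positive): u = (1.382, -7.2361, -8.0902).
  ||u|| = √((1.382)² + (-7.2361)² + (-8.0902)²) = √(119.7214) ≈ 10.9417,  v_1 = u/||u|| ≈ (0.1263, -0.6613, -0.7394) (||v_1|| = 1).

λ_1 = 9.618,  λ_2 = 7.382,  λ_3 = 3;  v_1 ≈ (0.1263, -0.6613, -0.7394)


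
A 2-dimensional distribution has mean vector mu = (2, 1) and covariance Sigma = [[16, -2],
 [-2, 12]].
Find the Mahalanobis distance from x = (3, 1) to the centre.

Step 1 — centre the observation: (x - mu) = (1, 0).

Step 2 — invert Sigma. det(Sigma) = 16·12 - (-2)² = 188.
  Sigma^{-1} = (1/det) · [[d, -b], [-b, a]] = [[0.0638, 0.0106],
 [0.0106, 0.0851]].

Step 3 — form the quadratic (x - mu)^T · Sigma^{-1} · (x - mu):
  Sigma^{-1} · (x - mu) = (0.0638, 0.0106).
  (x - mu)^T · [Sigma^{-1} · (x - mu)] = (1)·(0.0638) + (0)·(0.0106) = 0.0638.

Step 4 — take square root: d = √(0.0638) ≈ 0.2526.

d(x, mu) = √(0.0638) ≈ 0.2526


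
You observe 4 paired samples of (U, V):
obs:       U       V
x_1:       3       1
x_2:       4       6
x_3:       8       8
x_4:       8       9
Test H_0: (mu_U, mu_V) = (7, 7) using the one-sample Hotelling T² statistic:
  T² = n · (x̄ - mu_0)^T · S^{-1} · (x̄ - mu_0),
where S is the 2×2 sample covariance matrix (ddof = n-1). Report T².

Step 1 — sample mean vector:
  mean(U) = (3 + 4 + 8 + 8) / 4 = 23/4 = 5.75
  mean(V) = (1 + 6 + 8 + 9) / 4 = 24/4 = 6
  x̄ = (5.75, 6),  deviation x̄ - mu_0 = (5.75, 6) - (7, 7) = (-1.25, -1).

Step 2 — sample covariance matrix, S[i,j] = (1/(n-1)) · Σ_k (x_{k,i} - mean_i) · (x_{k,j} - mean_j), divisor n-1 = 3:
  S[U,U] = ((-2.75)·(-2.75) + (-1.75)·(-1.75) + (2.25)·(2.25) + (2.25)·(2.25)) / 3 = 20.75/3 = 6.9167
  S[U,V] = ((-2.75)·(-5) + (-1.75)·(0) + (2.25)·(2) + (2.25)·(3)) / 3 = 25/3 = 8.3333
  S[V,V] = ((-5)·(-5) + (0)·(0) + (2)·(2) + (3)·(3)) / 3 = 38/3 = 12.6667
  S = [[6.9167, 8.3333],
 [8.3333, 12.6667]].

Step 3 — invert S. det(S) = 6.9167·12.6667 - (8.3333)² = 18.1667.
  S^{-1} = (1/det) · [[d, -b], [-b, a]] = [[0.6972, -0.4587],
 [-0.4587, 0.3807]].

Step 4 — quadratic form (x̄ - mu_0)^T · S^{-1} · (x̄ - mu_0):
  S^{-1} · (x̄ - mu_0) = (-0.4128, 0.1927),
  (x̄ - mu_0)^T · [...] = (-1.25)·(-0.4128) + (-1)·(0.1927) = 0.3234.

Step 5 — scale by n: T² = 4 · 0.3234 = 1.2936.

T² ≈ 1.2936


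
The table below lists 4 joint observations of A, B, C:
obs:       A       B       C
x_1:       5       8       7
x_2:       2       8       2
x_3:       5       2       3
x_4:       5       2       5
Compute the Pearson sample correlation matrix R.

Step 1 — column means:
  mean(A) = (5 + 2 + 5 + 5) / 4 = 17/4 = 4.25
  mean(B) = (8 + 8 + 2 + 2) / 4 = 20/4 = 5
  mean(C) = (7 + 2 + 3 + 5) / 4 = 17/4 = 4.25

Step 2 — sample variances and covariances s[i,j] = (1/(n-1)) · Σ_k (x_{k,i} - mean_i) · (x_{k,j} - mean_j), with n-1 = 3:
  s[A,A] = ((0.75)·(0.75) + (-2.25)·(-2.25) + (0.75)·(0.75) + (0.75)·(0.75)) / 3 = 6.75/3 = 2.25
  s[A,B] = ((0.75)·(3) + (-2.25)·(3) + (0.75)·(-3) + (0.75)·(-3)) / 3 = -9/3 = -3
  s[A,C] = ((0.75)·(2.75) + (-2.25)·(-2.25) + (0.75)·(-1.25) + (0.75)·(0.75)) / 3 = 6.75/3 = 2.25
  s[B,B] = ((3)·(3) + (3)·(3) + (-3)·(-3) + (-3)·(-3)) / 3 = 36/3 = 12
  s[B,C] = ((3)·(2.75) + (3)·(-2.25) + (-3)·(-1.25) + (-3)·(0.75)) / 3 = 3/3 = 1
  s[C,C] = ((2.75)·(2.75) + (-2.25)·(-2.25) + (-1.25)·(-1.25) + (0.75)·(0.75)) / 3 = 14.75/3 = 4.9167
  Sample standard deviations s_i = √(s[i,i]):
  s(A) = √(2.25) = 1.5
  s(B) = √(12) = 3.4641
  s(C) = √(4.9167) = 2.2174

Step 3 — r_{ij} = s_{ij} / (s_i · s_j):
  r[A,A] = 1 (diagonal).
  r[A,B] = -3 / (1.5 · 3.4641) = -3 / 5.1962 = -0.5774
  r[A,C] = 2.25 / (1.5 · 2.2174) = 2.25 / 3.326 = 0.6765
  r[B,B] = 1 (diagonal).
  r[B,C] = 1 / (3.4641 · 2.2174) = 1 / 7.6811 = 0.1302
  r[C,C] = 1 (diagonal).

R is symmetric with unit diagonal. Assembling:

R = [[1, -0.5774, 0.6765],
 [-0.5774, 1, 0.1302],
 [0.6765, 0.1302, 1]]
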